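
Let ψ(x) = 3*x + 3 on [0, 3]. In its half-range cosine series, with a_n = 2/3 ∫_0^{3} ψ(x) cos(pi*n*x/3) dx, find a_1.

-36/pi**2

a_1 = 2/3 ∫_0^{3} (3*x + 3) cos(pi*x/3) dx.
Integrating by parts (boundary term plus one more integral), an antiderivative of (3*x + 3) cos(pi*x/3) is 9*x*sin(pi*x/3)/pi + 9*sin(pi*x/3)/pi + 27*cos(pi*x/3)/pi**2; evaluating from 0 to 3: ∫_{0}^{3} (3*x + 3) cos(pi*x/3) dx = (-27/pi**2) - (27/pi**2) = -54/pi**2.
Hence a_1 = (2/3)·(-54/pi**2) = -36/pi**2.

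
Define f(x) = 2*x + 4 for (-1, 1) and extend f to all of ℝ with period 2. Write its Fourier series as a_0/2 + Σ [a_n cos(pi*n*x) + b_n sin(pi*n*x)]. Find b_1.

4/pi

b_1 = ∫_{-1}^{1} f(x) sin(pi*x) dx.
Integrating by parts (boundary term plus one more integral), an antiderivative of (2*x + 4) sin(pi*x) is -2*x*cos(pi*x)/pi + 2*sin(pi*x)/pi**2 - 4*cos(pi*x)/pi; evaluating from -1 to 1: ∫_{-1}^{1} (2*x + 4) sin(pi*x) dx = (6/pi) - (2/pi) = 4/pi.
Hence b_1 = 4/pi.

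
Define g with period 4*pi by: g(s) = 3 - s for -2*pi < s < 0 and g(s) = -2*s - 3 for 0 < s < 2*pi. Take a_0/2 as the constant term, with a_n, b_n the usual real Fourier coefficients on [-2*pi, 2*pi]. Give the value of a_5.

4/(25*pi)

a_5 = (1/(2*pi)) ∫_{-2*pi}^{2*pi} g(s) cos(5*s/2) ds.
Split the integral at the breakpoints.
Integrating by parts (boundary term plus one more integral), an antiderivative of (3 - s) cos(5*s/2) is -2*s*sin(5*s/2)/5 + 6*sin(5*s/2)/5 - 4*cos(5*s/2)/25; evaluating from -2*pi to 0: ∫_{-2*pi}^{0} (3 - s) cos(5*s/2) ds = (-4/25) - (4/25) = -8/25.
Integrating by parts (boundary term plus one more integral), an antiderivative of (-2*s - 3) cos(5*s/2) is -4*s*sin(5*s/2)/5 - 6*sin(5*s/2)/5 - 8*cos(5*s/2)/25; evaluating from 0 to 2*pi: ∫_{0}^{2*pi} (-2*s - 3) cos(5*s/2) ds = (8/25) - (-8/25) = 16/25.
Summing the pieces and multiplying by (1/(2*pi)) gives a_5 = 4/(25*pi).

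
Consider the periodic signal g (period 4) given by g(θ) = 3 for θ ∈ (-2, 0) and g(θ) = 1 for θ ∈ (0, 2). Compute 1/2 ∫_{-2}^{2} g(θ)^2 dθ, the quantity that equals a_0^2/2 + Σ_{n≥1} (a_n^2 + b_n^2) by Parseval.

10

1/2 ∫_{-2}^{2} g(θ)^2 dθ = 1/2 · (20) = 10.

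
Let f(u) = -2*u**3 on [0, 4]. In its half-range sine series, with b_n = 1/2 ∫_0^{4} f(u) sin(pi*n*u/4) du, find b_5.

b_5 = 1/2 ∫_0^{4} (-2*u**3) sin(5*pi*u/4) du.
Integrating by parts three times (tabular method), an antiderivative of (-2*u**3) sin(5*pi*u/4) is 8*u**3*cos(5*pi*u/4)/(5*pi) - 96*u**2*sin(5*pi*u/4)/(25*pi**2) - 768*u*cos(5*pi*u/4)/(125*pi**3) + 3072*sin(5*pi*u/4)/(625*pi**4); evaluating from 0 to 4: ∫_{0}^{4} (-2*u**3) sin(5*pi*u/4) du = (512*(6 - 25*pi**2)/(125*pi**3)) - (0) = 512*(6 - 25*pi**2)/(125*pi**3).
Hence b_5 = (1/2)·(512*(6 - 25*pi**2)/(125*pi**3)) = 256*(6 - 25*pi**2)/(125*pi**3).

256*(6 - 25*pi**2)/(125*pi**3)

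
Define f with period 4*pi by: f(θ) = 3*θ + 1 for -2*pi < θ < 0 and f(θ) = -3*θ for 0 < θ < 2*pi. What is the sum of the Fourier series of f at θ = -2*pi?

θ = -2*pi differs from θ = 2*pi by -1 full period(s), and the series is 4*pi-periodic.
At θ = 2*pi the one-sided limits are f(2*pi^-) = -6*pi and f(2*pi^+) = 1 - 6*pi.
By Dirichlet's theorem the series converges to their average, [(-6*pi) + (1 - 6*pi)]/2 = 1/2 - 6*pi.

1/2 - 6*pi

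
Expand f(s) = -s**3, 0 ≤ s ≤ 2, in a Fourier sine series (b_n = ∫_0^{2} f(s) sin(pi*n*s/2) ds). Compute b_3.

16*(2 - 3*pi**2)/(9*pi**3)

b_3 = ∫_0^{2} (-s**3) sin(3*pi*s/2) ds.
Integrating by parts three times (tabular method), an antiderivative of (-s**3) sin(3*pi*s/2) is 2*s**3*cos(3*pi*s/2)/(3*pi) - 4*s**2*sin(3*pi*s/2)/(3*pi**2) - 16*s*cos(3*pi*s/2)/(9*pi**3) + 32*sin(3*pi*s/2)/(27*pi**4); evaluating from 0 to 2: ∫_{0}^{2} (-s**3) sin(3*pi*s/2) ds = (16*(2 - 3*pi**2)/(9*pi**3)) - (0) = 16*(2 - 3*pi**2)/(9*pi**3).
Hence b_3 = 16*(2 - 3*pi**2)/(9*pi**3).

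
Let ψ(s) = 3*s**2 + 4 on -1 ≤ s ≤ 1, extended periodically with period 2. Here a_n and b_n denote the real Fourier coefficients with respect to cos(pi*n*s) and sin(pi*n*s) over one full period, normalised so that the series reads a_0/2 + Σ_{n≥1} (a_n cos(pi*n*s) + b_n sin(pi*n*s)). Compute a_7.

-12/(49*pi**2)

a_7 = ∫_{-1}^{1} ψ(s) cos(7*pi*s) ds.
ψ is even and cos(7*pi*s) is even, so the integrand is even and a_7 = 2 ∫_0^{1} ψ(s) cos(7*pi*s) ds.
Integrating by parts twice (tabular method), an antiderivative of (3*s**2 + 4) cos(7*pi*s) is 3*s**2*sin(7*pi*s)/(7*pi) + 6*s*cos(7*pi*s)/(49*pi**2) - 6*sin(7*pi*s)/(343*pi**3) + 4*sin(7*pi*s)/(7*pi); evaluating from 0 to 1: ∫_{0}^{1} (3*s**2 + 4) cos(7*pi*s) ds = (-6/(49*pi**2)) - (0) = -6/(49*pi**2).
Hence a_7 = 2·(-6/(49*pi**2)) = -12/(49*pi**2).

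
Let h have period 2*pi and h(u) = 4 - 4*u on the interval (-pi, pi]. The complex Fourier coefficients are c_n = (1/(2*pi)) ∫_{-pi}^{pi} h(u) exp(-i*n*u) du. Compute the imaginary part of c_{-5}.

Since h is real-valued, Im(c_{-5}) = -(1/(2*pi)) ∫_{-pi}^{pi} h(u) sin(-5*u) du = b_{5}/2.
Integrating by parts (boundary term plus one more integral), an antiderivative of (4 - 4*u) sin(-5*u) is -4*u*cos(5*u)/5 + 4*sin(5*u)/25 + 4*cos(5*u)/5; evaluating from -pi to pi: ∫_{-pi}^{pi} (4 - 4*u) sin(-5*u) du = (-4/5 + 4*pi/5) - (-4*pi/5 - 4/5) = 8*pi/5.
Hence Im(c_{-5}) = (-1/(2*pi))·(8*pi/5) = -4/5.

-4/5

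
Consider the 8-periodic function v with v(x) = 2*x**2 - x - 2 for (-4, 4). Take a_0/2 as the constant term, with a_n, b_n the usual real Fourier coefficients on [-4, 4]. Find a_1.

a_1 = 1/4 ∫_{-4}^{4} v(x) cos(pi*x/4) dx.
Integrating by parts twice (tabular method), an antiderivative of (2*x**2 - x - 2) cos(pi*x/4) is 8*x**2*sin(pi*x/4)/pi - 4*x*sin(pi*x/4)/pi + 64*x*cos(pi*x/4)/pi**2 - 256*sin(pi*x/4)/pi**3 - 8*sin(pi*x/4)/pi - 16*cos(pi*x/4)/pi**2; evaluating from -4 to 4: ∫_{-4}^{4} (2*x**2 - x - 2) cos(pi*x/4) dx = (-240/pi**2) - (272/pi**2) = -512/pi**2.
Hence a_1 = (1/4)·(-512/pi**2) = -128/pi**2.

-128/pi**2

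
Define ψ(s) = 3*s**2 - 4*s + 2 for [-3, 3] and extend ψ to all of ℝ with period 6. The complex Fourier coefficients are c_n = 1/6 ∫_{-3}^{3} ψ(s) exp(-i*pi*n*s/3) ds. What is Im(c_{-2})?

6/pi

Since ψ is real-valued, Im(c_{-2}) = -1/6 ∫_{-3}^{3} ψ(s) sin(-2*pi*s/3) ds = b_{2}/2.
Integrating by parts twice (tabular method), an antiderivative of (3*s**2 - 4*s + 2) sin(-2*pi*s/3) is 9*s**2*cos(2*pi*s/3)/(2*pi) - 27*s*sin(2*pi*s/3)/(2*pi**2) - 6*s*cos(2*pi*s/3)/pi + 9*sin(2*pi*s/3)/pi**2 - 81*cos(2*pi*s/3)/(4*pi**3) + 3*cos(2*pi*s/3)/pi; evaluating from -3 to 3: ∫_{-3}^{3} (3*s**2 - 4*s + 2) sin(-2*pi*s/3) ds = (3*(-27 + 34*pi**2)/(4*pi**3)) - (3*(-27 + 82*pi**2)/(4*pi**3)) = -36/pi.
Hence Im(c_{-2}) = (-1/6)·(-36/pi) = 6/pi.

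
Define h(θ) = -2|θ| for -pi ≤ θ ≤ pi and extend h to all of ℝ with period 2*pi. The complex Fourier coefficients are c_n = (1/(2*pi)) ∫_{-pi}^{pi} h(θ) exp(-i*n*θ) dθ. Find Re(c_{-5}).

4/(25*pi)

Since h is real-valued, Re(c_{-5}) = (1/(2*pi)) ∫_{-pi}^{pi} h(θ) cos(-5*θ) dθ = a_{5}/2.
h is even and cos(-5*θ) is even, so the integrand is even: ∫_{-pi}^{pi} h(θ) cos(-5*θ) dθ = 2∫_0^{pi} h(θ) cos(-5*θ) dθ.
Integrating by parts (boundary term plus one more integral), an antiderivative of (-2*θ) cos(-5*θ) is -2*θ*sin(5*θ)/5 - 2*cos(5*θ)/25; evaluating from 0 to pi: ∫_{0}^{pi} (-2*θ) cos(-5*θ) dθ = (2/25) - (-2/25) = 4/25.
So ∫_{-pi}^{pi} h(θ) cos(-5*θ) dθ = 8/25.
Hence Re(c_{-5}) = (1/(2*pi))·(8/25) = 4/(25*pi).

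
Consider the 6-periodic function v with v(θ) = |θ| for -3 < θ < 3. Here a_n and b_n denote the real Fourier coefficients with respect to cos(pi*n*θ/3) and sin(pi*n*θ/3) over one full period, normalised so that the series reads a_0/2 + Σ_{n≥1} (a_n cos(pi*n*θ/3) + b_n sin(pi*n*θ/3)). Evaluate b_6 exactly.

0

b_6 = 1/3 ∫_{-3}^{3} v(θ) sin(2*pi*θ) dθ.
v is even and sin(2*pi*θ) is odd, so the integrand is odd over a symmetric interval and the integral vanishes.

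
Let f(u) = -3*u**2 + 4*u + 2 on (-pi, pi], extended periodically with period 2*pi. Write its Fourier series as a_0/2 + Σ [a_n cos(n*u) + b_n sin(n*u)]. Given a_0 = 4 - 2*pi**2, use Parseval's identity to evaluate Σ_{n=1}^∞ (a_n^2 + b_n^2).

Parseval: a_0^2/2 + Σ_{n≥1} (a_n^2+b_n^2) = 1/pi ∫_{-pi}^{pi} f(u)^2 du = 8 + 8*pi**2/3 + 18*pi**4/5.
Subtract a_0^2/2 = 2*(2 - pi**2)**2: Σ (a_n^2+b_n^2) = 8*pi**2*(20 + 3*pi**2)/15.

8*pi**2*(20 + 3*pi**2)/15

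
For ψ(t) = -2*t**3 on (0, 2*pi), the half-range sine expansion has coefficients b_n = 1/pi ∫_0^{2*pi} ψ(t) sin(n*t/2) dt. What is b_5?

192/125 - 32*pi**2/5

b_5 = 1/pi ∫_0^{2*pi} (-2*t**3) sin(5*t/2) dt.
Integrating by parts three times (tabular method), an antiderivative of (-2*t**3) sin(5*t/2) is 4*t**3*cos(5*t/2)/5 - 24*t**2*sin(5*t/2)/25 - 96*t*cos(5*t/2)/125 + 192*sin(5*t/2)/625; evaluating from 0 to 2*pi: ∫_{0}^{2*pi} (-2*t**3) sin(5*t/2) dt = (32*pi*(6 - 25*pi**2)/125) - (0) = 32*pi*(6 - 25*pi**2)/125.
Hence b_5 = (1/pi)·(32*pi*(6 - 25*pi**2)/125) = 192/125 - 32*pi**2/5.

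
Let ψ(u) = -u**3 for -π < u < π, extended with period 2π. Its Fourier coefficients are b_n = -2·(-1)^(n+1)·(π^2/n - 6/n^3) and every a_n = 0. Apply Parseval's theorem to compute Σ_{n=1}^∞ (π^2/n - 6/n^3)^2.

pi**6/14

Parseval: Σ b_n^2 = (1/π) ∫_{-π}^{π} ψ(u)^2 du = 2*pi**6/7.
b_n^2 = 4·(π^2/n - 6/n^3)^2, so the sum equals (2*pi**6/7)/4 = pi**6/14.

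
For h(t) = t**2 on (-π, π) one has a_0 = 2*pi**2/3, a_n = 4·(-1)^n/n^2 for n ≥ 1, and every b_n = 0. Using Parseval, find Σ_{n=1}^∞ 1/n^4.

pi**4/90

Parseval: a_0^2/2 + Σ a_n^2 = (1/π) ∫_{-π}^{π} h(t)^2 dt = 2*pi**4/5.
Subtract a_0^2/2 = 2*pi**4/9: Σ a_n^2 = 8*pi**4/45.
Since a_n^2 = 16/n^4, Σ 1/n^4 = pi**4/90.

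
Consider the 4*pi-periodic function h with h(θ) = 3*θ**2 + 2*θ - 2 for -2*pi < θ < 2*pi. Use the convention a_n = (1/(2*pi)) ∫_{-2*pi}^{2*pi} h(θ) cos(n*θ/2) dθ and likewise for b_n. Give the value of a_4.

3

a_4 = (1/(2*pi)) ∫_{-2*pi}^{2*pi} h(θ) cos(2*θ) dθ.
Integrating by parts twice (tabular method), an antiderivative of (3*θ**2 + 2*θ - 2) cos(2*θ) is 3*θ**2*sin(2*θ)/2 + θ*sin(2*θ) + 3*θ*cos(2*θ)/2 - 7*sin(2*θ)/4 + cos(2*θ)/2; evaluating from -2*pi to 2*pi: ∫_{-2*pi}^{2*pi} (3*θ**2 + 2*θ - 2) cos(2*θ) dθ = (1/2 + 3*pi) - (1/2 - 3*pi) = 6*pi.
Hence a_4 = (1/(2*pi))·(6*pi) = 3.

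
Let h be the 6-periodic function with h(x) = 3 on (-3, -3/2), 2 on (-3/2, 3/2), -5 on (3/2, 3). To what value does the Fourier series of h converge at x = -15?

x = -15 differs from x = -3 by -2 full period(s), and the series is 6-periodic.
At x = -3 the one-sided limits are h(-3^-) = -5 and h(-3^+) = 3.
By Dirichlet's theorem the series converges to their average, [(-5) + (3)]/2 = -1.

-1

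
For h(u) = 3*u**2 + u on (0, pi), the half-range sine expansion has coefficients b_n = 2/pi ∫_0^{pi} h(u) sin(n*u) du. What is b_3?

b_3 = 2/pi ∫_0^{pi} (3*u**2 + u) sin(3*u) du.
Integrating by parts twice (tabular method), an antiderivative of (3*u**2 + u) sin(3*u) is -u**2*cos(3*u) + 2*u*sin(3*u)/3 - u*cos(3*u)/3 + sin(3*u)/9 + 2*cos(3*u)/9; evaluating from 0 to pi: ∫_{0}^{pi} (3*u**2 + u) sin(3*u) du = (-2/9 + pi/3 + pi**2) - (2/9) = -4/9 + pi/3 + pi**2.
Hence b_3 = (2/pi)·(-4/9 + pi/3 + pi**2) = -8/(9*pi) + 2/3 + 2*pi.

-8/(9*pi) + 2/3 + 2*pi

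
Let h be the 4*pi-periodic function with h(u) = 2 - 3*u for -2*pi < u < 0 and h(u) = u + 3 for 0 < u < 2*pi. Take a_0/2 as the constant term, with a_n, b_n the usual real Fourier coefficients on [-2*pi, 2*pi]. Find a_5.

-16/(25*pi)

a_5 = (1/(2*pi)) ∫_{-2*pi}^{2*pi} h(u) cos(5*u/2) du.
Split the integral at the breakpoints.
Integrating by parts (boundary term plus one more integral), an antiderivative of (2 - 3*u) cos(5*u/2) is -6*u*sin(5*u/2)/5 + 4*sin(5*u/2)/5 - 12*cos(5*u/2)/25; evaluating from -2*pi to 0: ∫_{-2*pi}^{0} (2 - 3*u) cos(5*u/2) du = (-12/25) - (12/25) = -24/25.
Integrating by parts (boundary term plus one more integral), an antiderivative of (u + 3) cos(5*u/2) is 2*u*sin(5*u/2)/5 + 6*sin(5*u/2)/5 + 4*cos(5*u/2)/25; evaluating from 0 to 2*pi: ∫_{0}^{2*pi} (u + 3) cos(5*u/2) du = (-4/25) - (4/25) = -8/25.
Summing the pieces and multiplying by (1/(2*pi)) gives a_5 = -16/(25*pi).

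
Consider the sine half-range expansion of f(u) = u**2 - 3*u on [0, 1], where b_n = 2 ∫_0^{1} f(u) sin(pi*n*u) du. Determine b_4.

1/pi

b_4 = 2 ∫_0^{1} (u**2 - 3*u) sin(4*pi*u) du.
Integrating by parts twice (tabular method), an antiderivative of (u**2 - 3*u) sin(4*pi*u) is -u**2*cos(4*pi*u)/(4*pi) + u*sin(4*pi*u)/(8*pi**2) + 3*u*cos(4*pi*u)/(4*pi) - 3*sin(4*pi*u)/(16*pi**2) + cos(4*pi*u)/(32*pi**3); evaluating from 0 to 1: ∫_{0}^{1} (u**2 - 3*u) sin(4*pi*u) du = ((1 + 16*pi**2)/(32*pi**3)) - (1/(32*pi**3)) = 1/(2*pi).
Hence b_4 = 2·(1/(2*pi)) = 1/pi.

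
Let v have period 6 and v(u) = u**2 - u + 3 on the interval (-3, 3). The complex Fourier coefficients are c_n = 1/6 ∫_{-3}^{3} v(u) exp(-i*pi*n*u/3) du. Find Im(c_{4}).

-3/(4*pi)

Since v is real-valued, Im(c_{4}) = -1/6 ∫_{-3}^{3} v(u) sin(4*pi*u/3) du = -b_{4}/2.
Integrating by parts twice (tabular method), an antiderivative of (u**2 - u + 3) sin(4*pi*u/3) is -3*u**2*cos(4*pi*u/3)/(4*pi) + 9*u*sin(4*pi*u/3)/(8*pi**2) + 3*u*cos(4*pi*u/3)/(4*pi) - 9*sin(4*pi*u/3)/(16*pi**2) - 9*cos(4*pi*u/3)/(4*pi) + 27*cos(4*pi*u/3)/(32*pi**3); evaluating from -3 to 3: ∫_{-3}^{3} (u**2 - u + 3) sin(4*pi*u/3) du = (27*(1 - 8*pi**2)/(32*pi**3)) - (9*(3 - 40*pi**2)/(32*pi**3)) = 9/(2*pi).
Hence Im(c_{4}) = (-1/6)·(9/(2*pi)) = -3/(4*pi).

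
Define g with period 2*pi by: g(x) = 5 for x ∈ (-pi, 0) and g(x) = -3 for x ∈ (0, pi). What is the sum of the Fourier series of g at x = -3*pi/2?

-3

x = -3*pi/2 differs from x = pi/2 by -1 full period(s), and the series is 2*pi-periodic.
g is continuous at x = pi/2 with value -3, so the series converges to -3 there.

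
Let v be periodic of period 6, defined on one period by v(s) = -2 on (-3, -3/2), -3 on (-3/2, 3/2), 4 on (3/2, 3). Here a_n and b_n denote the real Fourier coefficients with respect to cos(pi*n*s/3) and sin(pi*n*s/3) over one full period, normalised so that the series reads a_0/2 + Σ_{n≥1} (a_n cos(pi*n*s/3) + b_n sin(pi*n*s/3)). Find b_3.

2/pi

b_3 = 1/3 ∫_{-3}^{3} v(s) sin(pi*s) ds.
Split the integral at the breakpoints.
Directly, an antiderivative of (-2) sin(pi*s) is 2*cos(pi*s)/pi; evaluating from -3 to -3/2: ∫_{-3}^{-3/2} (-2) sin(pi*s) ds = (0) - (-2/pi) = 2/pi.
Directly, an antiderivative of (-3) sin(pi*s) is 3*cos(pi*s)/pi; evaluating from -3/2 to 3/2: ∫_{-3/2}^{3/2} (-3) sin(pi*s) ds = (0) - (0) = 0.
Directly, an antiderivative of (4) sin(pi*s) is -4*cos(pi*s)/pi; evaluating from 3/2 to 3: ∫_{3/2}^{3} (4) sin(pi*s) ds = (4/pi) - (0) = 4/pi.
Summing the pieces and multiplying by (1/3) gives b_3 = 2/pi.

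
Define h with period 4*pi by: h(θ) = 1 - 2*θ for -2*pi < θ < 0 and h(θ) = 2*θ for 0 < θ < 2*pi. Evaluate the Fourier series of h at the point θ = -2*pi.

At θ = -2*pi the one-sided limits are h(-2*pi^-) = 4*pi and h(-2*pi^+) = 1 + 4*pi.
By Dirichlet's theorem the series converges to their average, [(4*pi) + (1 + 4*pi)]/2 = 1/2 + 4*pi.

1/2 + 4*pi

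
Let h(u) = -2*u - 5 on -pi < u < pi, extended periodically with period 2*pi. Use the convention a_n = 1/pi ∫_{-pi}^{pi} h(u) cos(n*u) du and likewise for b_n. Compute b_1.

b_1 = 1/pi ∫_{-pi}^{pi} h(u) sin(u) du.
Integrating by parts (boundary term plus one more integral), an antiderivative of (-2*u - 5) sin(u) is 2*u*cos(u) - 2*sin(u) + 5*cos(u); evaluating from -pi to pi: ∫_{-pi}^{pi} (-2*u - 5) sin(u) du = (-2*pi - 5) - (-5 + 2*pi) = -4*pi.
Hence b_1 = (1/pi)·(-4*pi) = -4.

-4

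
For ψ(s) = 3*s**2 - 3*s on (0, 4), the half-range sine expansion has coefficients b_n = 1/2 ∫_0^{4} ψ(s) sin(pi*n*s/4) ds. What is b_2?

-36/pi

b_2 = 1/2 ∫_0^{4} (3*s**2 - 3*s) sin(pi*s/2) ds.
Integrating by parts twice (tabular method), an antiderivative of (3*s**2 - 3*s) sin(pi*s/2) is -6*s**2*cos(pi*s/2)/pi + 24*s*sin(pi*s/2)/pi**2 + 6*s*cos(pi*s/2)/pi - 12*sin(pi*s/2)/pi**2 + 48*cos(pi*s/2)/pi**3; evaluating from 0 to 4: ∫_{0}^{4} (3*s**2 - 3*s) sin(pi*s/2) ds = (-72/pi + 48/pi**3) - (48/pi**3) = -72/pi.
Hence b_2 = (1/2)·(-72/pi) = -36/pi.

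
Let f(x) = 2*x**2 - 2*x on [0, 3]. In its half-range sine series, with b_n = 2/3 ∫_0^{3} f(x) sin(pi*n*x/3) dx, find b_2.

-12/pi

b_2 = 2/3 ∫_0^{3} (2*x**2 - 2*x) sin(2*pi*x/3) dx.
Integrating by parts twice (tabular method), an antiderivative of (2*x**2 - 2*x) sin(2*pi*x/3) is -3*x**2*cos(2*pi*x/3)/pi + 9*x*sin(2*pi*x/3)/pi**2 + 3*x*cos(2*pi*x/3)/pi - 9*sin(2*pi*x/3)/(2*pi**2) + 27*cos(2*pi*x/3)/(2*pi**3); evaluating from 0 to 3: ∫_{0}^{3} (2*x**2 - 2*x) sin(2*pi*x/3) dx = (-18/pi + 27/(2*pi**3)) - (27/(2*pi**3)) = -18/pi.
Hence b_2 = (2/3)·(-18/pi) = -12/pi.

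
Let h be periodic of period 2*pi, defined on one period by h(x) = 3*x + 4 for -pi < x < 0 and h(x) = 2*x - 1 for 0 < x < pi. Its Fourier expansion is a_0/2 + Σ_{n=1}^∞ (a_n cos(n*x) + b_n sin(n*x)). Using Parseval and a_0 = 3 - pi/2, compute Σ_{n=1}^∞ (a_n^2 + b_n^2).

Parseval: a_0^2/2 + Σ_{n≥1} (a_n^2+b_n^2) = 1/pi ∫_{-pi}^{pi} h(x)^2 dx = -14*pi + 17 + 13*pi**2/3.
Subtract a_0^2/2 = (6 - pi)**2/8: Σ (a_n^2+b_n^2) = -25*pi/2 + 25/2 + 101*pi**2/24.

-25*pi/2 + 25/2 + 101*pi**2/24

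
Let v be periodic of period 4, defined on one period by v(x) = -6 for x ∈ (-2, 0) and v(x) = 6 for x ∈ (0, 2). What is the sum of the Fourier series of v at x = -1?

v is continuous at x = -1 with value -6, so the series converges to -6 there.

-6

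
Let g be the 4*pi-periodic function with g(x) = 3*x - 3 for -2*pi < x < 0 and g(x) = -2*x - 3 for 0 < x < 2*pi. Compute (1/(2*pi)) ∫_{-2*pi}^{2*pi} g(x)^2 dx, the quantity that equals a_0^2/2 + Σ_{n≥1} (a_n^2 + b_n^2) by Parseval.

18 + 30*pi + 52*pi**2/3

(1/(2*pi)) ∫_{-2*pi}^{2*pi} g(x)^2 dx = (1/(2*pi)) · (4*pi*(27 + 45*pi + 26*pi**2)/3) = 18 + 30*pi + 52*pi**2/3.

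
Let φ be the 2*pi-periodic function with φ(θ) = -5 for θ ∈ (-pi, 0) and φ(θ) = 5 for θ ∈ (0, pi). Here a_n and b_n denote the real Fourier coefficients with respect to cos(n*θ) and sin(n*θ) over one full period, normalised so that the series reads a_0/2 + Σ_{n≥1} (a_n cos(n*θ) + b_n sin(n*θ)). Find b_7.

b_7 = 1/pi ∫_{-pi}^{pi} φ(θ) sin(7*θ) dθ.
φ is odd and sin(7*θ) is odd, so the integrand is even and b_7 = 2/pi ∫_0^{pi} φ(θ) sin(7*θ) dθ.
Directly, an antiderivative of (5) sin(7*θ) is -5*cos(7*θ)/7; evaluating from 0 to pi: ∫_{0}^{pi} (5) sin(7*θ) dθ = (5/7) - (-5/7) = 10/7.
Hence b_7 = (2/pi)·(10/7) = 20/(7*pi).

20/(7*pi)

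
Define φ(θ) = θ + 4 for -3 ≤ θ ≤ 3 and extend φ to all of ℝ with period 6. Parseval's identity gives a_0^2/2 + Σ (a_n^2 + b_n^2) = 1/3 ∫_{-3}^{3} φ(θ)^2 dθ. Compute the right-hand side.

38

1/3 ∫_{-3}^{3} φ(θ)^2 dθ = 1/3 · (114) = 38.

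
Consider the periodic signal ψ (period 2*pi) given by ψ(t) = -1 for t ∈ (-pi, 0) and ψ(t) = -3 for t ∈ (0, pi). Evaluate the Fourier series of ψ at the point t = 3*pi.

t = 3*pi differs from t = pi by 1 full period(s), and the series is 2*pi-periodic.
At t = pi the one-sided limits are ψ(pi^-) = -3 and ψ(pi^+) = -1.
By Dirichlet's theorem the series converges to their average, [(-3) + (-1)]/2 = -2.

-2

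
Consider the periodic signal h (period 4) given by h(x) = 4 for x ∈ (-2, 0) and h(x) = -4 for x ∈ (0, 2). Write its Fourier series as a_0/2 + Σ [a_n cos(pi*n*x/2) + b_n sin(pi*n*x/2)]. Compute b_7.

b_7 = 1/2 ∫_{-2}^{2} h(x) sin(7*pi*x/2) dx.
h is odd and sin(7*pi*x/2) is odd, so the integrand is even and b_7 = ∫_0^{2} h(x) sin(7*pi*x/2) dx.
Directly, an antiderivative of (-4) sin(7*pi*x/2) is 8*cos(7*pi*x/2)/(7*pi); evaluating from 0 to 2: ∫_{0}^{2} (-4) sin(7*pi*x/2) dx = (-8/(7*pi)) - (8/(7*pi)) = -16/(7*pi).
Hence b_7 = -16/(7*pi).

-16/(7*pi)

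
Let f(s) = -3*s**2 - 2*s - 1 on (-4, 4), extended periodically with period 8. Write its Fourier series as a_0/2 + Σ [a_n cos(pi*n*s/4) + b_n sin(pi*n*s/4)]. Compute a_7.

a_7 = 1/4 ∫_{-4}^{4} f(s) cos(7*pi*s/4) ds.
Integrating by parts twice (tabular method), an antiderivative of (-3*s**2 - 2*s - 1) cos(7*pi*s/4) is -12*s**2*sin(7*pi*s/4)/(7*pi) - 8*s*sin(7*pi*s/4)/(7*pi) - 96*s*cos(7*pi*s/4)/(49*pi**2) - 4*sin(7*pi*s/4)/(7*pi) + 384*sin(7*pi*s/4)/(343*pi**3) - 32*cos(7*pi*s/4)/(49*pi**2); evaluating from -4 to 4: ∫_{-4}^{4} (-3*s**2 - 2*s - 1) cos(7*pi*s/4) ds = (416/(49*pi**2)) - (-352/(49*pi**2)) = 768/(49*pi**2).
Hence a_7 = (1/4)·(768/(49*pi**2)) = 192/(49*pi**2).

192/(49*pi**2)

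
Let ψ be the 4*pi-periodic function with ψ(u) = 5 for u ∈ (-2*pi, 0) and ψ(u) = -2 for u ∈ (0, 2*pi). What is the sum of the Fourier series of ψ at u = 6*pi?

u = 6*pi differs from u = 2*pi by 1 full period(s), and the series is 4*pi-periodic.
At u = 2*pi the one-sided limits are ψ(2*pi^-) = -2 and ψ(2*pi^+) = 5.
By Dirichlet's theorem the series converges to their average, [(-2) + (5)]/2 = 3/2.

3/2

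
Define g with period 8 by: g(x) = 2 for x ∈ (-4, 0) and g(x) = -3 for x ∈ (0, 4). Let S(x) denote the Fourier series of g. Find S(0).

-1/2

At x = 0 the one-sided limits are g(0^-) = 2 and g(0^+) = -3.
By Dirichlet's theorem the series converges to their average, [(2) + (-3)]/2 = -1/2.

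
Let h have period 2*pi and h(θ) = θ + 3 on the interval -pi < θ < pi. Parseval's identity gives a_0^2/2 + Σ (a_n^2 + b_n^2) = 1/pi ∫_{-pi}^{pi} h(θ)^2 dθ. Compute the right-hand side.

2*pi**2/3 + 18

1/pi ∫_{-pi}^{pi} h(θ)^2 dθ = 1/pi · (2*pi*(pi**2 + 27)/3) = 2*pi**2/3 + 18.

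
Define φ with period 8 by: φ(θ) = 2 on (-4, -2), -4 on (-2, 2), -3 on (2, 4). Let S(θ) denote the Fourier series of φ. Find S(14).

-1

θ = 14 differs from θ = -2 by 2 full period(s), and the series is 8-periodic.
At θ = -2 the one-sided limits are φ(-2^-) = 2 and φ(-2^+) = -4.
By Dirichlet's theorem the series converges to their average, [(2) + (-4)]/2 = -1.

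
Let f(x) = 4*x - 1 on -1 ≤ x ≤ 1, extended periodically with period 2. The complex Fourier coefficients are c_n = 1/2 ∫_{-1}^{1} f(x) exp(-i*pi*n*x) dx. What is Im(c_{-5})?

Since f is real-valued, Im(c_{-5}) = -1/2 ∫_{-1}^{1} f(x) sin(-5*pi*x) dx = b_{5}/2.
Integrating by parts (boundary term plus one more integral), an antiderivative of (4*x - 1) sin(-5*pi*x) is 4*x*cos(5*pi*x)/(5*pi) - 4*sin(5*pi*x)/(25*pi**2) - cos(5*pi*x)/(5*pi); evaluating from -1 to 1: ∫_{-1}^{1} (4*x - 1) sin(-5*pi*x) dx = (-3/(5*pi)) - (1/pi) = -8/(5*pi).
Hence Im(c_{-5}) = (-1/2)·(-8/(5*pi)) = 4/(5*pi).

4/(5*pi)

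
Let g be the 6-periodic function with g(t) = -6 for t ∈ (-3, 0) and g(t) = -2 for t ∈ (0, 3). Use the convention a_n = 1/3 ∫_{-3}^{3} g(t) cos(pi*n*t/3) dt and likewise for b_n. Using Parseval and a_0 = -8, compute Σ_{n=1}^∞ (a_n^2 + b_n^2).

Parseval: a_0^2/2 + Σ_{n≥1} (a_n^2+b_n^2) = 1/3 ∫_{-3}^{3} g(t)^2 dt = 40.
Subtract a_0^2/2 = 32: Σ (a_n^2+b_n^2) = 8.

8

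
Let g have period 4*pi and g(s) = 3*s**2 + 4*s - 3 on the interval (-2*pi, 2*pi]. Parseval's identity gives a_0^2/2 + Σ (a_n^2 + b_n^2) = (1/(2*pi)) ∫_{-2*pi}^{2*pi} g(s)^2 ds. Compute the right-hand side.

-16*pi**2/3 + 18 + 288*pi**4/5

(1/(2*pi)) ∫_{-2*pi}^{2*pi} g(s)^2 ds = (1/(2*pi)) · (4*pi*(-40*pi**2 + 135 + 432*pi**4)/15) = -16*pi**2/3 + 18 + 288*pi**4/5.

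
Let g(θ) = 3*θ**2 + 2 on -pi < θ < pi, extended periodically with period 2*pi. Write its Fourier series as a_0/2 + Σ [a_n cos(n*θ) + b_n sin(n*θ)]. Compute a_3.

a_3 = 1/pi ∫_{-pi}^{pi} g(θ) cos(3*θ) dθ.
g is even and cos(3*θ) is even, so the integrand is even and a_3 = 2/pi ∫_0^{pi} g(θ) cos(3*θ) dθ.
Integrating by parts twice (tabular method), an antiderivative of (3*θ**2 + 2) cos(3*θ) is θ**2*sin(3*θ) + 2*θ*cos(3*θ)/3 + 4*sin(3*θ)/9; evaluating from 0 to pi: ∫_{0}^{pi} (3*θ**2 + 2) cos(3*θ) dθ = (-2*pi/3) - (0) = -2*pi/3.
Hence a_3 = (2/pi)·(-2*pi/3) = -4/3.

-4/3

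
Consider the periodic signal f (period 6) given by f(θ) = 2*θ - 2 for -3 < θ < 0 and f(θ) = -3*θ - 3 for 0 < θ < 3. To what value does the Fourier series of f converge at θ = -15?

θ = -15 differs from θ = -3 by -2 full period(s), and the series is 6-periodic.
At θ = -3 the one-sided limits are f(-3^-) = -12 and f(-3^+) = -8.
By Dirichlet's theorem the series converges to their average, [(-12) + (-8)]/2 = -10.

-10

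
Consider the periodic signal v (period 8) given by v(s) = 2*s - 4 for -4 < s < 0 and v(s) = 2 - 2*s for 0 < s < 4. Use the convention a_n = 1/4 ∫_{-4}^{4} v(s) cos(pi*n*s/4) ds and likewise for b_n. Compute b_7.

12/(7*pi)

b_7 = 1/4 ∫_{-4}^{4} v(s) sin(7*pi*s/4) ds.
Split the integral at the breakpoints.
Integrating by parts (boundary term plus one more integral), an antiderivative of (2*s - 4) sin(7*pi*s/4) is -8*s*cos(7*pi*s/4)/(7*pi) + 32*sin(7*pi*s/4)/(49*pi**2) + 16*cos(7*pi*s/4)/(7*pi); evaluating from -4 to 0: ∫_{-4}^{0} (2*s - 4) sin(7*pi*s/4) ds = (16/(7*pi)) - (-48/(7*pi)) = 64/(7*pi).
Integrating by parts (boundary term plus one more integral), an antiderivative of (2 - 2*s) sin(7*pi*s/4) is 8*s*cos(7*pi*s/4)/(7*pi) - 32*sin(7*pi*s/4)/(49*pi**2) - 8*cos(7*pi*s/4)/(7*pi); evaluating from 0 to 4: ∫_{0}^{4} (2 - 2*s) sin(7*pi*s/4) ds = (-24/(7*pi)) - (-8/(7*pi)) = -16/(7*pi).
Summing the pieces and multiplying by (1/4) gives b_7 = 12/(7*pi).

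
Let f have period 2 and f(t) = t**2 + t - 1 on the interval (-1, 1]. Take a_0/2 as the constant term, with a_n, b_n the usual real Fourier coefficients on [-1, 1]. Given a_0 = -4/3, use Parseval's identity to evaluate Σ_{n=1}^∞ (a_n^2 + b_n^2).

Parseval: a_0^2/2 + Σ_{n≥1} (a_n^2+b_n^2) = ∫_{-1}^{1} f(t)^2 dt = 26/15.
Subtract a_0^2/2 = 8/9: Σ (a_n^2+b_n^2) = 38/45.

38/45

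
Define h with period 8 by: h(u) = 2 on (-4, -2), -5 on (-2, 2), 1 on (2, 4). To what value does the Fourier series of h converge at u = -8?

-5

u = -8 differs from u = 0 by -1 full period(s), and the series is 8-periodic.
h is continuous at u = 0 with value -5, so the series converges to -5 there.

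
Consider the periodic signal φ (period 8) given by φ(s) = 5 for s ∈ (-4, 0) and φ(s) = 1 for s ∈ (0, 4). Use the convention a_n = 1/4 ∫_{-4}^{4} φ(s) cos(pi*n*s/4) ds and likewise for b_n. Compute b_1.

-8/pi

b_1 = 1/4 ∫_{-4}^{4} φ(s) sin(pi*s/4) ds.
Split the integral at the breakpoints.
Directly, an antiderivative of (5) sin(pi*s/4) is -20*cos(pi*s/4)/pi; evaluating from -4 to 0: ∫_{-4}^{0} (5) sin(pi*s/4) ds = (-20/pi) - (20/pi) = -40/pi.
Directly, an antiderivative of (1) sin(pi*s/4) is -4*cos(pi*s/4)/pi; evaluating from 0 to 4: ∫_{0}^{4} (1) sin(pi*s/4) ds = (4/pi) - (-4/pi) = 8/pi.
Summing the pieces and multiplying by (1/4) gives b_1 = -8/pi.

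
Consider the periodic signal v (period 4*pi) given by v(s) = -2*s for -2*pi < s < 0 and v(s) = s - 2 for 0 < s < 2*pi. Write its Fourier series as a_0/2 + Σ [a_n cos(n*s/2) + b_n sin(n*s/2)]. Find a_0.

a_0 = (1/(2*pi)) ∫_{-2*pi}^{2*pi} v(s) ds = (1/(2*pi)) · (2*pi*(-2 + 3*pi)) = -2 + 3*pi.

-2 + 3*pi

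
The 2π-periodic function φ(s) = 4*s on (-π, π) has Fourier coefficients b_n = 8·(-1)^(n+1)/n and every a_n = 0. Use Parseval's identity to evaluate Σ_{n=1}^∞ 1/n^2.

pi**2/6

Parseval: Σ b_n^2 = (1/π) ∫_{-π}^{π} φ(s)^2 ds = 32*pi**2/3.
Σ b_n^2 = Σ 64/n^2, so Σ 1/n^2 = (32*pi**2/3)/64 = pi**2/6.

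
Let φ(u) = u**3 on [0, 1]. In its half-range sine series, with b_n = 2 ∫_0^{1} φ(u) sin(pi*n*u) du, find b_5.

b_5 = 2 ∫_0^{1} (u**3) sin(5*pi*u) du.
Integrating by parts three times (tabular method), an antiderivative of (u**3) sin(5*pi*u) is -u**3*cos(5*pi*u)/(5*pi) + 3*u**2*sin(5*pi*u)/(25*pi**2) + 6*u*cos(5*pi*u)/(125*pi**3) - 6*sin(5*pi*u)/(625*pi**4); evaluating from 0 to 1: ∫_{0}^{1} (u**3) sin(5*pi*u) du = ((-6 + 25*pi**2)/(125*pi**3)) - (0) = (-6 + 25*pi**2)/(125*pi**3).
Hence b_5 = 2·((-6 + 25*pi**2)/(125*pi**3)) = 2*(-6 + 25*pi**2)/(125*pi**3).

2*(-6 + 25*pi**2)/(125*pi**3)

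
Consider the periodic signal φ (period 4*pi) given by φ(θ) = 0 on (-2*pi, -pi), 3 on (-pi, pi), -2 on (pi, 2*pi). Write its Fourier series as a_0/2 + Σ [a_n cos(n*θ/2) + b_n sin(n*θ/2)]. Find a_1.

a_1 = (1/(2*pi)) ∫_{-2*pi}^{2*pi} φ(θ) cos(θ/2) dθ.
Split the integral at the breakpoints.
∫_{-2*pi}^{-pi} (0) cos(θ/2) dθ = 0.
Directly, an antiderivative of (3) cos(θ/2) is 6*sin(θ/2); evaluating from -pi to pi: ∫_{-pi}^{pi} (3) cos(θ/2) dθ = (6) - (-6) = 12.
Directly, an antiderivative of (-2) cos(θ/2) is -4*sin(θ/2); evaluating from pi to 2*pi: ∫_{pi}^{2*pi} (-2) cos(θ/2) dθ = (0) - (-4) = 4.
Summing the pieces and multiplying by (1/(2*pi)) gives a_1 = 8/pi.

8/pi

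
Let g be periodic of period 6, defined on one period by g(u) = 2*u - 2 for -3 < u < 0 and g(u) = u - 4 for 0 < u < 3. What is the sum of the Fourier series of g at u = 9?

u = 9 differs from u = -3 by 2 full period(s), and the series is 6-periodic.
At u = -3 the one-sided limits are g(-3^-) = -1 and g(-3^+) = -8.
By Dirichlet's theorem the series converges to their average, [(-1) + (-8)]/2 = -9/2.

-9/2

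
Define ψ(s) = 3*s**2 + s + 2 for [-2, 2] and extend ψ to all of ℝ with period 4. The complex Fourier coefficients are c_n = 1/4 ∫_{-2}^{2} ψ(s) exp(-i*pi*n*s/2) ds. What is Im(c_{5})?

Since ψ is real-valued, Im(c_{5}) = -1/4 ∫_{-2}^{2} ψ(s) sin(5*pi*s/2) ds = -b_{5}/2.
Integrating by parts twice (tabular method), an antiderivative of (3*s**2 + s + 2) sin(5*pi*s/2) is -6*s**2*cos(5*pi*s/2)/(5*pi) + 24*s*sin(5*pi*s/2)/(25*pi**2) - 2*s*cos(5*pi*s/2)/(5*pi) + 4*sin(5*pi*s/2)/(25*pi**2) - 4*cos(5*pi*s/2)/(5*pi) + 48*cos(5*pi*s/2)/(125*pi**3); evaluating from -2 to 2: ∫_{-2}^{2} (3*s**2 + s + 2) sin(5*pi*s/2) ds = (16*(-3 + 50*pi**2)/(125*pi**3)) - (24*(-2 + 25*pi**2)/(125*pi**3)) = 8/(5*pi).
Hence Im(c_{5}) = (-1/4)·(8/(5*pi)) = -2/(5*pi).

-2/(5*pi)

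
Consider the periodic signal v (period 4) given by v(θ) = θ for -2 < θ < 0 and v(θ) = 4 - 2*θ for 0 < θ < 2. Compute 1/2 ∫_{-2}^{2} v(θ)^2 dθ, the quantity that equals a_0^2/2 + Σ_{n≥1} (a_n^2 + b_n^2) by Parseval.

1/2 ∫_{-2}^{2} v(θ)^2 dθ = 1/2 · (40/3) = 20/3.

20/3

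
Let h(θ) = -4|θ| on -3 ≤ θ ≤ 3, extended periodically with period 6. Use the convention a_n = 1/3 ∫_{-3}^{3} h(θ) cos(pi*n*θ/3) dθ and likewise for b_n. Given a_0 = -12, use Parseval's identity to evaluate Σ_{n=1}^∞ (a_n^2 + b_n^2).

24

Parseval: a_0^2/2 + Σ_{n≥1} (a_n^2+b_n^2) = 1/3 ∫_{-3}^{3} h(θ)^2 dθ = 96.
Subtract a_0^2/2 = 72: Σ (a_n^2+b_n^2) = 24.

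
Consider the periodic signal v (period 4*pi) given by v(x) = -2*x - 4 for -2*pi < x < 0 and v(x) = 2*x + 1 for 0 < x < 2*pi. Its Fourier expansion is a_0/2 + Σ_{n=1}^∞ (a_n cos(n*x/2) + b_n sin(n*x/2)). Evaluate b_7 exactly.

b_7 = (1/(2*pi)) ∫_{-2*pi}^{2*pi} v(x) sin(7*x/2) dx.
Split the integral at the breakpoints.
Integrating by parts (boundary term plus one more integral), an antiderivative of (-2*x - 4) sin(7*x/2) is 4*x*cos(7*x/2)/7 - 8*sin(7*x/2)/49 + 8*cos(7*x/2)/7; evaluating from -2*pi to 0: ∫_{-2*pi}^{0} (-2*x - 4) sin(7*x/2) dx = (8/7) - (-8/7 + 8*pi/7) = 16/7 - 8*pi/7.
Integrating by parts (boundary term plus one more integral), an antiderivative of (2*x + 1) sin(7*x/2) is -4*x*cos(7*x/2)/7 + 8*sin(7*x/2)/49 - 2*cos(7*x/2)/7; evaluating from 0 to 2*pi: ∫_{0}^{2*pi} (2*x + 1) sin(7*x/2) dx = (2/7 + 8*pi/7) - (-2/7) = 4/7 + 8*pi/7.
Summing the pieces and multiplying by (1/(2*pi)) gives b_7 = 10/(7*pi).

10/(7*pi)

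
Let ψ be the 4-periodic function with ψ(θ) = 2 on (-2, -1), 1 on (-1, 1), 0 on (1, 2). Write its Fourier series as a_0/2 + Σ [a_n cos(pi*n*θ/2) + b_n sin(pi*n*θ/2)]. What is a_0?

2

a_0 = 1/2 ∫_{-2}^{2} ψ(θ) dθ = 1/2 · (4) = 2.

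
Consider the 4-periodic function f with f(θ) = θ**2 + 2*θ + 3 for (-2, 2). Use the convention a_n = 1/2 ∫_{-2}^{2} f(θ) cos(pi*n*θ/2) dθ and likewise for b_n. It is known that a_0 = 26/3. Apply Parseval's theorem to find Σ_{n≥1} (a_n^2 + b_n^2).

608/45

Parseval: a_0^2/2 + Σ_{n≥1} (a_n^2+b_n^2) = 1/2 ∫_{-2}^{2} f(θ)^2 dθ = 766/15.
Subtract a_0^2/2 = 338/9: Σ (a_n^2+b_n^2) = 608/45.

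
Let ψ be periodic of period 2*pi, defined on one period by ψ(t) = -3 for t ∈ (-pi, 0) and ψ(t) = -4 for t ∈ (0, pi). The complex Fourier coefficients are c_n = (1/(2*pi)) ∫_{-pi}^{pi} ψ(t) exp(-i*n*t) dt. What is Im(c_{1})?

1/pi

Since ψ is real-valued, Im(c_{1}) = -(1/(2*pi)) ∫_{-pi}^{pi} ψ(t) sin(t) dt = -b_{1}/2.
Split the integral at the breakpoints.
Directly, an antiderivative of (-3) sin(t) is 3*cos(t); evaluating from -pi to 0: ∫_{-pi}^{0} (-3) sin(t) dt = (3) - (-3) = 6.
Directly, an antiderivative of (-4) sin(t) is 4*cos(t); evaluating from 0 to pi: ∫_{0}^{pi} (-4) sin(t) dt = (-4) - (4) = -8.
So ∫_{-pi}^{pi} ψ(t) sin(t) dt = -2.
Hence Im(c_{1}) = (-1/(2*pi))·(-2) = 1/pi.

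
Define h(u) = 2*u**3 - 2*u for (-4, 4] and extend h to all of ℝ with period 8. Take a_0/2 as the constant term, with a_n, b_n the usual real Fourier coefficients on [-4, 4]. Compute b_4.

b_4 = 1/4 ∫_{-4}^{4} h(u) sin(pi*u) du.
h is odd and sin(pi*u) is odd, so the integrand is even and b_4 = 1/2 ∫_0^{4} h(u) sin(pi*u) du.
Integrating by parts three times (tabular method), an antiderivative of (2*u**3 - 2*u) sin(pi*u) is -2*u**3*cos(pi*u)/pi + 6*u**2*sin(pi*u)/pi**2 + 12*u*cos(pi*u)/pi**3 + 2*u*cos(pi*u)/pi - 2*sin(pi*u)/pi**2 - 12*sin(pi*u)/pi**4; evaluating from 0 to 4: ∫_{0}^{4} (2*u**3 - 2*u) sin(pi*u) du = (-120/pi + 48/pi**3) - (0) = -120/pi + 48/pi**3.
Hence b_4 = (1/2)·(-120/pi + 48/pi**3) = -60/pi + 24/pi**3.

-60/pi + 24/pi**3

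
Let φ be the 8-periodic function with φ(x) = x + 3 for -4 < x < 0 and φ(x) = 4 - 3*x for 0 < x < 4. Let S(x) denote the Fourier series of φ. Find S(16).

7/2

x = 16 differs from x = 0 by 2 full period(s), and the series is 8-periodic.
At x = 0 the one-sided limits are φ(0^-) = 3 and φ(0^+) = 4.
By Dirichlet's theorem the series converges to their average, [(3) + (4)]/2 = 7/2.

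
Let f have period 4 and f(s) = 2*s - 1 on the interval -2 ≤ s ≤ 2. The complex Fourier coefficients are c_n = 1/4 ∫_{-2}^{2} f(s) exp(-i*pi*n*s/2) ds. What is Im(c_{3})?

Since f is real-valued, Im(c_{3}) = -1/4 ∫_{-2}^{2} f(s) sin(3*pi*s/2) ds = -b_{3}/2.
Integrating by parts (boundary term plus one more integral), an antiderivative of (2*s - 1) sin(3*pi*s/2) is -4*s*cos(3*pi*s/2)/(3*pi) + 8*sin(3*pi*s/2)/(9*pi**2) + 2*cos(3*pi*s/2)/(3*pi); evaluating from -2 to 2: ∫_{-2}^{2} (2*s - 1) sin(3*pi*s/2) ds = (2/pi) - (-10/(3*pi)) = 16/(3*pi).
Hence Im(c_{3}) = (-1/4)·(16/(3*pi)) = -4/(3*pi).

-4/(3*pi)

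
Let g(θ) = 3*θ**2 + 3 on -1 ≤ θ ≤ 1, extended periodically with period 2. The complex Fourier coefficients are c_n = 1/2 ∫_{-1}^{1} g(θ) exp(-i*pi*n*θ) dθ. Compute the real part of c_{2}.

Since g is real-valued, Re(c_{2}) = 1/2 ∫_{-1}^{1} g(θ) cos(2*pi*θ) dθ = a_{2}/2.
g is even and cos(2*pi*θ) is even, so the integrand is even: ∫_{-1}^{1} g(θ) cos(2*pi*θ) dθ = 2∫_0^{1} g(θ) cos(2*pi*θ) dθ.
Integrating by parts twice (tabular method), an antiderivative of (3*θ**2 + 3) cos(2*pi*θ) is 3*θ**2*sin(2*pi*θ)/(2*pi) + 3*θ*cos(2*pi*θ)/(2*pi**2) - 3*sin(2*pi*θ)/(4*pi**3) + 3*sin(2*pi*θ)/(2*pi); evaluating from 0 to 1: ∫_{0}^{1} (3*θ**2 + 3) cos(2*pi*θ) dθ = (3/(2*pi**2)) - (0) = 3/(2*pi**2).
So ∫_{-1}^{1} g(θ) cos(2*pi*θ) dθ = 3/pi**2.
Hence Re(c_{2}) = (1/2)·(3/pi**2) = 3/(2*pi**2).

3/(2*pi**2)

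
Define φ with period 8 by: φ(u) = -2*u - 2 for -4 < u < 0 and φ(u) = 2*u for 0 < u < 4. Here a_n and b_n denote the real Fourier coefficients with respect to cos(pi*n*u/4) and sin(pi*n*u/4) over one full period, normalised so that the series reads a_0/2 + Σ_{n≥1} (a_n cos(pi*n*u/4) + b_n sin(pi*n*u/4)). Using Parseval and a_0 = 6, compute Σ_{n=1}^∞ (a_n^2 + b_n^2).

38/3

Parseval: a_0^2/2 + Σ_{n≥1} (a_n^2+b_n^2) = 1/4 ∫_{-4}^{4} φ(u)^2 du = 92/3.
Subtract a_0^2/2 = 18: Σ (a_n^2+b_n^2) = 38/3.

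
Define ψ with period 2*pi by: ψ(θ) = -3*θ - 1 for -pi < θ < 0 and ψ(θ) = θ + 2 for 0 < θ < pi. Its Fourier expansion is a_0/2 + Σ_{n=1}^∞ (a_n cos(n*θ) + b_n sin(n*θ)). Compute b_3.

-2/3 + 2/pi

b_3 = 1/pi ∫_{-pi}^{pi} ψ(θ) sin(3*θ) dθ.
Split the integral at the breakpoints.
Integrating by parts (boundary term plus one more integral), an antiderivative of (-3*θ - 1) sin(3*θ) is θ*cos(3*θ) - sin(3*θ)/3 + cos(3*θ)/3; evaluating from -pi to 0: ∫_{-pi}^{0} (-3*θ - 1) sin(3*θ) dθ = (1/3) - (-1/3 + pi) = 2/3 - pi.
Integrating by parts (boundary term plus one more integral), an antiderivative of (θ + 2) sin(3*θ) is -θ*cos(3*θ)/3 + sin(3*θ)/9 - 2*cos(3*θ)/3; evaluating from 0 to pi: ∫_{0}^{pi} (θ + 2) sin(3*θ) dθ = (2/3 + pi/3) - (-2/3) = pi/3 + 4/3.
Summing the pieces and multiplying by (1/pi) gives b_3 = -2/3 + 2/pi.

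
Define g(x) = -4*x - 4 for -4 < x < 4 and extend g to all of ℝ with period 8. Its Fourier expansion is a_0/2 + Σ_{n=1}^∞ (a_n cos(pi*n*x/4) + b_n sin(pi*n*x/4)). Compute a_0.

a_0 = 1/4 ∫_{-4}^{4} g(x) dx = 1/4 · (-32) = -8.

-8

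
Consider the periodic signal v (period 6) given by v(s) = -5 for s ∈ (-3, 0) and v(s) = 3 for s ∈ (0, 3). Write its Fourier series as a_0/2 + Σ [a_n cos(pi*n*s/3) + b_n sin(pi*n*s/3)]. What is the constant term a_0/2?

a_0 = 1/3 ∫_{-3}^{3} v(s) ds = 1/3 · (-6) = -2.
So the constant term a_0/2 = -1.

-1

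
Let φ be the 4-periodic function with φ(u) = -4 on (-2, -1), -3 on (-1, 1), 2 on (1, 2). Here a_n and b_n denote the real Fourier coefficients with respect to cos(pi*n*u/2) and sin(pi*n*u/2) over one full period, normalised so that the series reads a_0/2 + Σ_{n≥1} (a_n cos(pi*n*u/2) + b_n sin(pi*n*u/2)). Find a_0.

-4

a_0 = 1/2 ∫_{-2}^{2} φ(u) du = 1/2 · (-8) = -4.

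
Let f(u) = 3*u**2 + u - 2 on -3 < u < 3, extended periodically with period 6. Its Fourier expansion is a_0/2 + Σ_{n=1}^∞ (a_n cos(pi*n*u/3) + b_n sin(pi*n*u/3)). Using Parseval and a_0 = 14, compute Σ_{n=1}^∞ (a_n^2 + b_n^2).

678/5

Parseval: a_0^2/2 + Σ_{n≥1} (a_n^2+b_n^2) = 1/3 ∫_{-3}^{3} f(u)^2 du = 1168/5.
Subtract a_0^2/2 = 98: Σ (a_n^2+b_n^2) = 678/5.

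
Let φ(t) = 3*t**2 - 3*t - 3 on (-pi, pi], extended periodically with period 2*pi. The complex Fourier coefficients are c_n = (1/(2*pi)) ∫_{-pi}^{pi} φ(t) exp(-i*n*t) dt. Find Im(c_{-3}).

Since φ is real-valued, Im(c_{-3}) = -(1/(2*pi)) ∫_{-pi}^{pi} φ(t) sin(-3*t) dt = b_{3}/2.
Integrating by parts twice (tabular method), an antiderivative of (3*t**2 - 3*t - 3) sin(-3*t) is t**2*cos(3*t) - 2*t*sin(3*t)/3 - t*cos(3*t) + sin(3*t)/3 - 11*cos(3*t)/9; evaluating from -pi to pi: ∫_{-pi}^{pi} (3*t**2 - 3*t - 3) sin(-3*t) dt = (-pi**2 + 11/9 + pi) - (-pi**2 - pi + 11/9) = 2*pi.
Hence Im(c_{-3}) = (-1/(2*pi))·(2*pi) = -1.

-1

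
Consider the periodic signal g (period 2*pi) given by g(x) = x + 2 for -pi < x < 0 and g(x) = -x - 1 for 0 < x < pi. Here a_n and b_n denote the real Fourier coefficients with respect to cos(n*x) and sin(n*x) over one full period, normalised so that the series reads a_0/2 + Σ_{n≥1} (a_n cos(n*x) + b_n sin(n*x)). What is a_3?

4/(9*pi)

a_3 = 1/pi ∫_{-pi}^{pi} g(x) cos(3*x) dx.
Split the integral at the breakpoints.
Integrating by parts (boundary term plus one more integral), an antiderivative of (x + 2) cos(3*x) is x*sin(3*x)/3 + 2*sin(3*x)/3 + cos(3*x)/9; evaluating from -pi to 0: ∫_{-pi}^{0} (x + 2) cos(3*x) dx = (1/9) - (-1/9) = 2/9.
Integrating by parts (boundary term plus one more integral), an antiderivative of (-x - 1) cos(3*x) is -x*sin(3*x)/3 - sin(3*x)/3 - cos(3*x)/9; evaluating from 0 to pi: ∫_{0}^{pi} (-x - 1) cos(3*x) dx = (1/9) - (-1/9) = 2/9.
Summing the pieces and multiplying by (1/pi) gives a_3 = 4/(9*pi).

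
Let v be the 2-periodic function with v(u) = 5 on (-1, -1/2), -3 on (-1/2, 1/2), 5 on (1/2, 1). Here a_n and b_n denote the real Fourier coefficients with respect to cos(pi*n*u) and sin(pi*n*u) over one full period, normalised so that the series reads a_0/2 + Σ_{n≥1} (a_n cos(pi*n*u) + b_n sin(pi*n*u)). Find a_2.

a_2 = ∫_{-1}^{1} v(u) cos(2*pi*u) du.
v is even and cos(2*pi*u) is even, so the integrand is even and a_2 = 2 ∫_0^{1} v(u) cos(2*pi*u) du.
Split the integral at the breakpoints.
Directly, an antiderivative of (-3) cos(2*pi*u) is -3*sin(2*pi*u)/(2*pi); evaluating from 0 to 1/2: ∫_{0}^{1/2} (-3) cos(2*pi*u) du = (0) - (0) = 0.
Directly, an antiderivative of (5) cos(2*pi*u) is 5*sin(2*pi*u)/(2*pi); evaluating from 1/2 to 1: ∫_{1/2}^{1} (5) cos(2*pi*u) du = (0) - (0) = 0.
Summing the pieces and multiplying by 2 gives a_2 = 0.

0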